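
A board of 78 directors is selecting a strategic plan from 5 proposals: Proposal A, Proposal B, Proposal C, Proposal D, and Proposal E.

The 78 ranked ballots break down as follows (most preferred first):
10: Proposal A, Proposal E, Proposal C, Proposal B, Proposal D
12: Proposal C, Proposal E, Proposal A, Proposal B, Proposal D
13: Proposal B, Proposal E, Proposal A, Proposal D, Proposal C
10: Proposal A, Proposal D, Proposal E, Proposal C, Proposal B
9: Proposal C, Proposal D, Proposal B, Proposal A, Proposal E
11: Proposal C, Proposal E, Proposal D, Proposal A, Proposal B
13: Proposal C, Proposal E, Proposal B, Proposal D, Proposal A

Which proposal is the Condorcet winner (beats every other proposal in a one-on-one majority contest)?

Proposal C vs Proposal A: 45–33
Proposal C vs Proposal B: 65–13
Proposal C vs Proposal D: 55–23
Proposal C vs Proposal E: 45–33
Proposal C beats every other proposal.

Proposal C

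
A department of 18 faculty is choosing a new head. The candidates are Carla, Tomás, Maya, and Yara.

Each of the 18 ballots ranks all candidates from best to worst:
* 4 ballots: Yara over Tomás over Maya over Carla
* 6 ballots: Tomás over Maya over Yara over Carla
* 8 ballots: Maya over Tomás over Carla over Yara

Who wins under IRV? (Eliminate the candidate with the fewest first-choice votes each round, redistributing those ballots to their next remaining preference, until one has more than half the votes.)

Tomás

Round 1: Carla 0, Tomás 6, Maya 8, Yara 4. Carla eliminated.
Round 2: Tomás 6, Maya 8, Yara 4. Yara eliminated.
Round 3: Tomás 10, Maya 8. Tomás has a majority (≥10).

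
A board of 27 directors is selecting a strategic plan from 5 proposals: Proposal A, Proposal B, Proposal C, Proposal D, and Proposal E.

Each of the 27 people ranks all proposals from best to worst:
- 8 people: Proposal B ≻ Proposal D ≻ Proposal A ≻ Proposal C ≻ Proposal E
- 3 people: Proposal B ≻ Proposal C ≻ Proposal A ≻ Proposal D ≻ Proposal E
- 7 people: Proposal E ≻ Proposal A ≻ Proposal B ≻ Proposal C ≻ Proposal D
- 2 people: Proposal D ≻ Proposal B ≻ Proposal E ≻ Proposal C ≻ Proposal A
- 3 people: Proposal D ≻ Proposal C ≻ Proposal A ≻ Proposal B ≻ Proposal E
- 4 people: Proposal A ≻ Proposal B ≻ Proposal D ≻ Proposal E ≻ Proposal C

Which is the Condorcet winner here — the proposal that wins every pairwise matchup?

Proposal A

Proposal A vs Proposal B: 14–13
Proposal A vs Proposal C: 19–8
Proposal A vs Proposal D: 14–13
Proposal A vs Proposal E: 18–9
Proposal A beats every other proposal.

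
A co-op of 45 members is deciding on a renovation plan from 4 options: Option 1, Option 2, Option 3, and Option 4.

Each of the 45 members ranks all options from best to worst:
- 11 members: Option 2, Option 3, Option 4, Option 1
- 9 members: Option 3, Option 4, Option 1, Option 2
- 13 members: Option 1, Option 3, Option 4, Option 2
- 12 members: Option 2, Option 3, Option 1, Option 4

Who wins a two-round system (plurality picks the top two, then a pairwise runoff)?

Option 2

Round 1 first-place votes: Option 1 13, Option 2 23, Option 3 9, Option 4 0. Option 2 and Option 1 advance.
Runoff: Option 2 is ranked above Option 1 on 23 ballots, Option 1 above Option 2 on 22.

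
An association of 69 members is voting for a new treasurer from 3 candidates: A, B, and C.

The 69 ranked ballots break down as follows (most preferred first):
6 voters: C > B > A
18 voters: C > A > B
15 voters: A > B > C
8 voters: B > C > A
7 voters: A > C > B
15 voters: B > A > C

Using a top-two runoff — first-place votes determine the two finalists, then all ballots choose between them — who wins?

Round 1 first-place votes: A 22, B 23, C 24. C and B advance.
Runoff: C is ranked above B on 31 ballots, B above C on 38.

B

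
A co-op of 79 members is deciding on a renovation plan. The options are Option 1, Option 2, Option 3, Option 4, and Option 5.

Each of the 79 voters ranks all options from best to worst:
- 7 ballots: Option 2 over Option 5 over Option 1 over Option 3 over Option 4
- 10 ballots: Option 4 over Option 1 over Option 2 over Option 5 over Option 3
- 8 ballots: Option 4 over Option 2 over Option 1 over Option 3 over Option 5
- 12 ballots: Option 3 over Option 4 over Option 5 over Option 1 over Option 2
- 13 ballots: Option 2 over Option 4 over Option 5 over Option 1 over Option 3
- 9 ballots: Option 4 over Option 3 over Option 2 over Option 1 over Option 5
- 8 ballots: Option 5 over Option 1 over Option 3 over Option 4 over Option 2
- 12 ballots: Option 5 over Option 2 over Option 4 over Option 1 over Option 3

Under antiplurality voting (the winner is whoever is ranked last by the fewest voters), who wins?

Option 1

Last-place votes: Option 1 0, Option 2 20, Option 3 35, Option 4 7, Option 5 17.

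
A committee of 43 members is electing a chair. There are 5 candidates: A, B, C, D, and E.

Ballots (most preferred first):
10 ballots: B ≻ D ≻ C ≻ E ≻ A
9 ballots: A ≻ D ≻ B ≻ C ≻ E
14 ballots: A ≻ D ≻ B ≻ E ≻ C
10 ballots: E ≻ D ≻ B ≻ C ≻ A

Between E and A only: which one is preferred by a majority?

E is ranked above A on 20 ballots; A above E on 23.

A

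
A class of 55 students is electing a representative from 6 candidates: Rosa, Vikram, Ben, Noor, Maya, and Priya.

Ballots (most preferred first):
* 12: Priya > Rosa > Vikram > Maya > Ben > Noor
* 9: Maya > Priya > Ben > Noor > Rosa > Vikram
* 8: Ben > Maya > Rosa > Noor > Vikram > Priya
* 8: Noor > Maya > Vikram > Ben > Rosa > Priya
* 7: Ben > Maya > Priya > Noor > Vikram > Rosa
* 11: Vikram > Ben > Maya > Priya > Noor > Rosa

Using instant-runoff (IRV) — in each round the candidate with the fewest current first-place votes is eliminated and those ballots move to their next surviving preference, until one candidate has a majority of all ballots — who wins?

Round 1: Rosa 0, Vikram 11, Ben 15, Noor 8, Maya 9, Priya 12. Rosa eliminated.
Round 2: Vikram 11, Ben 15, Noor 8, Maya 9, Priya 12. Noor eliminated.
Round 3: Vikram 11, Ben 15, Maya 17, Priya 12. Vikram eliminated.
Round 4: Ben 26, Maya 17, Priya 12. Priya eliminated.
Round 5: Ben 26, Maya 29. Maya has a majority (≥28).

Maya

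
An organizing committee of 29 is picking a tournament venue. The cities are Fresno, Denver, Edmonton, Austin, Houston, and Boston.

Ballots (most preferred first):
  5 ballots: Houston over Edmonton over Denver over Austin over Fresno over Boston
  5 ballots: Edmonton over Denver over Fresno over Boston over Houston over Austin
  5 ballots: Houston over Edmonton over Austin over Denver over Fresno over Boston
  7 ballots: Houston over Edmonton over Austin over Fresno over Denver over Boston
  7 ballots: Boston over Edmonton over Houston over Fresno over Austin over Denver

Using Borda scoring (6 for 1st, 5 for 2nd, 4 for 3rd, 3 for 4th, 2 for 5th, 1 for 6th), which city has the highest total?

Fresno: 5×2 + 5×4 + 5×2 + 7×3 + 7×3 = 82
Denver: 5×4 + 5×5 + 5×3 + 7×2 + 7×1 = 81
Edmonton: 5×5 + 5×6 + 5×5 + 7×5 + 7×5 = 150
Austin: 5×3 + 5×1 + 5×4 + 7×4 + 7×2 = 82
Houston: 5×6 + 5×2 + 5×6 + 7×6 + 7×4 = 140
Boston: 5×1 + 5×3 + 5×1 + 7×1 + 7×6 = 74

Edmonton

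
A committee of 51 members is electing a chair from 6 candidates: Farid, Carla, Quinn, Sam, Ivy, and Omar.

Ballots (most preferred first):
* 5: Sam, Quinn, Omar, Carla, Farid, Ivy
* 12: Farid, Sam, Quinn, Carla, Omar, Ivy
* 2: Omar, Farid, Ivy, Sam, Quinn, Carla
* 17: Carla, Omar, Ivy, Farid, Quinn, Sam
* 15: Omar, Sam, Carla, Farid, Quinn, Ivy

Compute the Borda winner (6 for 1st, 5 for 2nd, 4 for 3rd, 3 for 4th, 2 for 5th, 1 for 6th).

Omar

Farid: 5×2 + 12×6 + 2×5 + 17×3 + 15×3 = 188
Carla: 5×3 + 12×3 + 2×1 + 17×6 + 15×4 = 215
Quinn: 5×5 + 12×4 + 2×2 + 17×2 + 15×2 = 141
Sam: 5×6 + 12×5 + 2×3 + 17×1 + 15×5 = 188
Ivy: 5×1 + 12×1 + 2×4 + 17×4 + 15×1 = 108
Omar: 5×4 + 12×2 + 2×6 + 17×5 + 15×6 = 231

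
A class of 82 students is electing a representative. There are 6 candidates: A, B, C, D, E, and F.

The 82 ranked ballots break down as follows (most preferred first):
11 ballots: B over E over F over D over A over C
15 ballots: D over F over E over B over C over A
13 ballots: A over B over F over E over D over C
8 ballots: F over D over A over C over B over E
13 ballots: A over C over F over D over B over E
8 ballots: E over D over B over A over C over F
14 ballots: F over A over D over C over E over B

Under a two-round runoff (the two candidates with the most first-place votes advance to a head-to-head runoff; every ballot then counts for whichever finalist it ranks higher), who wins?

Round 1 first-place votes: A 26, B 11, C 0, D 15, E 8, F 22. A and F advance.
Runoff: A is ranked above F on 34 ballots, F above A on 48.

F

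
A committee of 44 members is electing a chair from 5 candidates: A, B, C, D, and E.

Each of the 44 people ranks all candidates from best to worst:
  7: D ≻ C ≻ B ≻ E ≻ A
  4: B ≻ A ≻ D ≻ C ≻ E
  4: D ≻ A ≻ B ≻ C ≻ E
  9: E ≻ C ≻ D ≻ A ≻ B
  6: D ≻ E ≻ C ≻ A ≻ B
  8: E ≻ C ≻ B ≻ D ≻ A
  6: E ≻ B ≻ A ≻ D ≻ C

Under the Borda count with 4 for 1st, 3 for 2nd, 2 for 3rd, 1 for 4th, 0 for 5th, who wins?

E

A: 7×0 + 4×3 + 4×3 + 9×1 + 6×1 + 8×0 + 6×2 = 51
B: 7×2 + 4×4 + 4×2 + 9×0 + 6×0 + 8×2 + 6×3 = 72
C: 7×3 + 4×1 + 4×1 + 9×3 + 6×2 + 8×3 + 6×0 = 92
D: 7×4 + 4×2 + 4×4 + 9×2 + 6×4 + 8×1 + 6×1 = 108
E: 7×1 + 4×0 + 4×0 + 9×4 + 6×3 + 8×4 + 6×4 = 117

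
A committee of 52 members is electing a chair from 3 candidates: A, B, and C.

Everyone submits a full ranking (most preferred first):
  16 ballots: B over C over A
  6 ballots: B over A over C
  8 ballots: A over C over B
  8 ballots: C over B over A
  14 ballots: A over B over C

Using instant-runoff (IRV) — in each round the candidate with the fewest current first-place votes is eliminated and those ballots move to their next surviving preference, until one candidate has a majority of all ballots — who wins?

Round 1: A 22, B 22, C 8. C eliminated.
Round 2: A 22, B 30. B has a majority (≥27).

B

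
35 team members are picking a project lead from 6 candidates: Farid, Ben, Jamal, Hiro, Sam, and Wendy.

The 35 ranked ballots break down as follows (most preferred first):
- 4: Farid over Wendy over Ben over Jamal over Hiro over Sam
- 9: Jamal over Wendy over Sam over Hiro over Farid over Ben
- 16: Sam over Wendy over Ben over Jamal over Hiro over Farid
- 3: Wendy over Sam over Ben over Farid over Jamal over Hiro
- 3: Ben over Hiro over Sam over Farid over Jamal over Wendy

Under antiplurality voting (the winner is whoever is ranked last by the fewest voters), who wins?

Last-place votes: Farid 16, Ben 9, Jamal 0, Hiro 3, Sam 4, Wendy 3.

Jamal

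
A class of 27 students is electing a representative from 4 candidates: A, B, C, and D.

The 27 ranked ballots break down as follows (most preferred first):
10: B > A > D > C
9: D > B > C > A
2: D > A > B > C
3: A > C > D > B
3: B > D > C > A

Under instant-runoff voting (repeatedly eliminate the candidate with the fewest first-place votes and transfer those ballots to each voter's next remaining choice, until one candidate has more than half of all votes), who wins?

D

Round 1: A 3, B 13, C 0, D 11. C eliminated.
Round 2: A 3, B 13, D 11. A eliminated.
Round 3: B 13, D 14. D has a majority (≥14).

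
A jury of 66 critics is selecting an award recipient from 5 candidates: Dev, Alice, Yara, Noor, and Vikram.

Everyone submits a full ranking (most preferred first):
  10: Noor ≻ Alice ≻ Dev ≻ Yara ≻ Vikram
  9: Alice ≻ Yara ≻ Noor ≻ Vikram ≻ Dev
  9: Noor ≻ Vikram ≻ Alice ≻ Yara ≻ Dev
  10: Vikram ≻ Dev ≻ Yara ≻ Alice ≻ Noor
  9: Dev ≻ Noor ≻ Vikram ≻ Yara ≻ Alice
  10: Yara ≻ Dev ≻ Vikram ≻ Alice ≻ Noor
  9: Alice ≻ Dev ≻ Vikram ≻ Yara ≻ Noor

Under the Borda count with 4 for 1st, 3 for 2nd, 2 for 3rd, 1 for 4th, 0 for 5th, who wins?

Dev

Dev: 10×2 + 9×0 + 9×0 + 10×3 + 9×4 + 10×3 + 9×3 = 143
Alice: 10×3 + 9×4 + 9×2 + 10×1 + 9×0 + 10×1 + 9×4 = 140
Yara: 10×1 + 9×3 + 9×1 + 10×2 + 9×1 + 10×4 + 9×1 = 124
Noor: 10×4 + 9×2 + 9×4 + 10×0 + 9×3 + 10×0 + 9×0 = 121
Vikram: 10×0 + 9×1 + 9×3 + 10×4 + 9×2 + 10×2 + 9×2 = 132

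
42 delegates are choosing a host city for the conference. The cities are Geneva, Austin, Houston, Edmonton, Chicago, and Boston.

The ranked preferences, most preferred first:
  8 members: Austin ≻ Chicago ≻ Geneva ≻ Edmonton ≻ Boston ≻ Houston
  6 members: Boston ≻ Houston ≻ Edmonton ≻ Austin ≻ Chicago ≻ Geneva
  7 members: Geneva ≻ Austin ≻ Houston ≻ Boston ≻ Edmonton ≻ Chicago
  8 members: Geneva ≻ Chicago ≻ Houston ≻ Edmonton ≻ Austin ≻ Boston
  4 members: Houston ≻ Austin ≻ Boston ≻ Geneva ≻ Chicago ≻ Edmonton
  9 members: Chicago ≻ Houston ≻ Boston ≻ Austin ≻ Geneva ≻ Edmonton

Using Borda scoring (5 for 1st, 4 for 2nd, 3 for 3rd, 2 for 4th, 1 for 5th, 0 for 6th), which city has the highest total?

Houston

Geneva: 8×3 + 6×0 + 7×5 + 8×5 + 4×2 + 9×1 = 116
Austin: 8×5 + 6×2 + 7×4 + 8×1 + 4×4 + 9×2 = 122
Houston: 8×0 + 6×4 + 7×3 + 8×3 + 4×5 + 9×4 = 125
Edmonton: 8×2 + 6×3 + 7×1 + 8×2 + 4×0 + 9×0 = 57
Chicago: 8×4 + 6×1 + 7×0 + 8×4 + 4×1 + 9×5 = 119
Boston: 8×1 + 6×5 + 7×2 + 8×0 + 4×3 + 9×3 = 91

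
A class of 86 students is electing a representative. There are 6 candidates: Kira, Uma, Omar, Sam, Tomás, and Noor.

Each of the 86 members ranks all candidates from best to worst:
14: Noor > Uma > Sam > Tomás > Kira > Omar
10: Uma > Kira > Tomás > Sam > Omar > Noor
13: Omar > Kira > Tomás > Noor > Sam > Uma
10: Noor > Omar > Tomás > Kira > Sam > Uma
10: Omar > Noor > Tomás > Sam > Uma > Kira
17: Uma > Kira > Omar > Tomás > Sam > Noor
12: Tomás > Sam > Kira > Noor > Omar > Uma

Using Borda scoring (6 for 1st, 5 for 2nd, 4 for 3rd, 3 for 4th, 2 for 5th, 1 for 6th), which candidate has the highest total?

Kira: 14×2 + 10×5 + 13×5 + 10×3 + 10×1 + 17×5 + 12×4 = 316
Uma: 14×5 + 10×6 + 13×1 + 10×1 + 10×2 + 17×6 + 12×1 = 287
Omar: 14×1 + 10×2 + 13×6 + 10×5 + 10×6 + 17×4 + 12×2 = 314
Sam: 14×4 + 10×3 + 13×2 + 10×2 + 10×3 + 17×2 + 12×5 = 256
Tomás: 14×3 + 10×4 + 13×4 + 10×4 + 10×4 + 17×3 + 12×6 = 337
Noor: 14×6 + 10×1 + 13×3 + 10×6 + 10×5 + 17×1 + 12×3 = 296

Tomás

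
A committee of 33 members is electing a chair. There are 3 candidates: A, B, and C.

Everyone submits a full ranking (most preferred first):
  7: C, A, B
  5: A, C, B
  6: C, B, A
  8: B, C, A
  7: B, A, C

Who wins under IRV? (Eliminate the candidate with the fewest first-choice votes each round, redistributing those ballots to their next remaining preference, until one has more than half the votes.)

C

Round 1: A 5, B 15, C 13. A eliminated.
Round 2: B 15, C 18. C has a majority (≥17).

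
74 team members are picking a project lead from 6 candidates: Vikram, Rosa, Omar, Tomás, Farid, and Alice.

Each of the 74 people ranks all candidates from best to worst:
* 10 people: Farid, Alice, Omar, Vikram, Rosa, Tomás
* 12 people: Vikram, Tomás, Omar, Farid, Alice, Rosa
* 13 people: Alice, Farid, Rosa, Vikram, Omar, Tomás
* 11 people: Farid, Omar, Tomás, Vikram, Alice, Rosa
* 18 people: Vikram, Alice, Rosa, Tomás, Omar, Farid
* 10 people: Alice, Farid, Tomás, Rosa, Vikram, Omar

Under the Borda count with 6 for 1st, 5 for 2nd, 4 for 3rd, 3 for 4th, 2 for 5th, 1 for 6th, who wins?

Alice

Vikram: 10×3 + 12×6 + 13×3 + 11×3 + 18×6 + 10×2 = 302
Rosa: 10×2 + 12×1 + 13×4 + 11×1 + 18×4 + 10×3 = 197
Omar: 10×4 + 12×4 + 13×2 + 11×5 + 18×2 + 10×1 = 215
Tomás: 10×1 + 12×5 + 13×1 + 11×4 + 18×3 + 10×4 = 221
Farid: 10×6 + 12×3 + 13×5 + 11×6 + 18×1 + 10×5 = 295
Alice: 10×5 + 12×2 + 13×6 + 11×2 + 18×5 + 10×6 = 324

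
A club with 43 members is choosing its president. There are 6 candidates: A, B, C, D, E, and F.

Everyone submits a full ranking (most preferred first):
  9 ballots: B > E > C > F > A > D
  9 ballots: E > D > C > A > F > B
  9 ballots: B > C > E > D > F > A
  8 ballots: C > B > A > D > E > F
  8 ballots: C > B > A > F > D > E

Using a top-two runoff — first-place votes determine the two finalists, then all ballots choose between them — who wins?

Round 1 first-place votes: A 0, B 18, C 16, D 0, E 9, F 0. B and C advance.
Runoff: B is ranked above C on 18 ballots, C above B on 25.

C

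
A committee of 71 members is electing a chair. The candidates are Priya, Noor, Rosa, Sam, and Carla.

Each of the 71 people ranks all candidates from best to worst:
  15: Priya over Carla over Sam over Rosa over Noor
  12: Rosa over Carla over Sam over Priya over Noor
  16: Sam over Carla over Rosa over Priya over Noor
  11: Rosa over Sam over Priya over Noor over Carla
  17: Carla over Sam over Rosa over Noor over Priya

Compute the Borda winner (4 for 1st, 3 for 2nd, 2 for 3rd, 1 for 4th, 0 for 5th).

Sam

Priya: 15×4 + 12×1 + 16×1 + 11×2 + 17×0 = 110
Noor: 15×0 + 12×0 + 16×0 + 11×1 + 17×1 = 28
Rosa: 15×1 + 12×4 + 16×2 + 11×4 + 17×2 = 173
Sam: 15×2 + 12×2 + 16×4 + 11×3 + 17×3 = 202
Carla: 15×3 + 12×3 + 16×3 + 11×0 + 17×4 = 197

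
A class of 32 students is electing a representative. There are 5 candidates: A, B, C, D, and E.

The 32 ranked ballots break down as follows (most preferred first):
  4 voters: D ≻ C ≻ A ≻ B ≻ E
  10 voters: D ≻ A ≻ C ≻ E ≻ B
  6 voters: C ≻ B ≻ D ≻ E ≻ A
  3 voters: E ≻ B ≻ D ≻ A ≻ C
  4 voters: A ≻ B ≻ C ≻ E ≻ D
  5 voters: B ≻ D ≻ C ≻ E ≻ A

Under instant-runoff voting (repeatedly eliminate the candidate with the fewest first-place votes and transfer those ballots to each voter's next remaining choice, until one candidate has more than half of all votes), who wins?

Round 1: A 4, B 5, C 6, D 14, E 3. E eliminated.
Round 2: A 4, B 8, C 6, D 14. A eliminated.
Round 3: B 12, C 6, D 14. C eliminated.
Round 4: B 18, D 14. B has a majority (≥17).

B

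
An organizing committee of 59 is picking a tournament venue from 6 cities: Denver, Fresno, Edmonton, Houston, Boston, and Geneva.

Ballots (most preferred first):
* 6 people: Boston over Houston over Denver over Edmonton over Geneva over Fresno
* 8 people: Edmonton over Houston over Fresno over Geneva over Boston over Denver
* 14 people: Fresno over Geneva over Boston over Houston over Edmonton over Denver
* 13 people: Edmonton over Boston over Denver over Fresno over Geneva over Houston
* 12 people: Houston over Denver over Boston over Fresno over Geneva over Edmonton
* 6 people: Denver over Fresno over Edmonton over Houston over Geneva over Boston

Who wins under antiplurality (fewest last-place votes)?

Geneva

Last-place votes: Denver 22, Fresno 6, Edmonton 12, Houston 13, Boston 6, Geneva 0.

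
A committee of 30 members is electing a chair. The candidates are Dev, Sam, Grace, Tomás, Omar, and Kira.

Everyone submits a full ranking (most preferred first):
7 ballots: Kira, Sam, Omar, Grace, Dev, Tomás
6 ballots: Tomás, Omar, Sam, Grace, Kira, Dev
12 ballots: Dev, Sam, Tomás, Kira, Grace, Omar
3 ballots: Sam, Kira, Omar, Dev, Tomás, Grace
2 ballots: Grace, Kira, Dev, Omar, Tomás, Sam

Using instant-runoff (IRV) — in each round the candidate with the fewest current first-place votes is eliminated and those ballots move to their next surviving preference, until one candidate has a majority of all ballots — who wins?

Round 1: Dev 12, Sam 3, Grace 2, Tomás 6, Omar 0, Kira 7. Omar eliminated.
Round 2: Dev 12, Sam 3, Grace 2, Tomás 6, Kira 7. Grace eliminated.
Round 3: Dev 12, Sam 3, Tomás 6, Kira 9. Sam eliminated.
Round 4: Dev 12, Tomás 6, Kira 12. Tomás eliminated.
Round 5: Dev 12, Kira 18. Kira has a majority (≥16).

Kira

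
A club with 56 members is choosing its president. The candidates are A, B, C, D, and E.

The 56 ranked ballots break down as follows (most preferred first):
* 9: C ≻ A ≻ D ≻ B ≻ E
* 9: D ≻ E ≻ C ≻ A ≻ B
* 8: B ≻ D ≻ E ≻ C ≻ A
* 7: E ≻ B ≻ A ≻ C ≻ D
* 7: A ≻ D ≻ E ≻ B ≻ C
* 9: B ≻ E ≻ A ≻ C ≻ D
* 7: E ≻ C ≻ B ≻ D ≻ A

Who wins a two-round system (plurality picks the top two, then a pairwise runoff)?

Round 1 first-place votes: A 7, B 17, C 9, D 9, E 14. B and E advance.
Runoff: B is ranked above E on 26 ballots, E above B on 30.

E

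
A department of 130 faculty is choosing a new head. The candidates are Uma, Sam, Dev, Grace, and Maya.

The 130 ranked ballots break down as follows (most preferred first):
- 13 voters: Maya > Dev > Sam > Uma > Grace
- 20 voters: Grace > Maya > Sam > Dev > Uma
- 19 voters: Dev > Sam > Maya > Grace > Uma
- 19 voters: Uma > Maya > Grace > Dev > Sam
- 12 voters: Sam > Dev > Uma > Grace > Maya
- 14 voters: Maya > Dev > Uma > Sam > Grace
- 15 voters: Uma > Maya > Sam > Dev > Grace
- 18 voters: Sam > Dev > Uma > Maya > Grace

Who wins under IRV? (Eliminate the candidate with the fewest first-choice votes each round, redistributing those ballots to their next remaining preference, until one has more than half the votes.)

Maya

Round 1: Uma 34, Sam 30, Dev 19, Grace 20, Maya 27. Dev eliminated.
Round 2: Uma 34, Sam 49, Grace 20, Maya 27. Grace eliminated.
Round 3: Uma 34, Sam 49, Maya 47. Uma eliminated.
Round 4: Sam 49, Maya 81. Maya has a majority (≥66).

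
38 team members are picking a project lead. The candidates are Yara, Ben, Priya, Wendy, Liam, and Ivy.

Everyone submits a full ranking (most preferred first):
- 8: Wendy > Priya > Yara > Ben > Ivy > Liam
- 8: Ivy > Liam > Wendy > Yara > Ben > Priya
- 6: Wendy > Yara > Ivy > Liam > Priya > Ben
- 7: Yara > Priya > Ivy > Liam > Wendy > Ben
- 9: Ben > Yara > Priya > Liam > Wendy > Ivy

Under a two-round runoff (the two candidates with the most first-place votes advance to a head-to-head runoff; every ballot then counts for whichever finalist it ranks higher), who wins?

Wendy

Round 1 first-place votes: Yara 7, Ben 9, Priya 0, Wendy 14, Liam 0, Ivy 8. Wendy and Ben advance.
Runoff: Wendy is ranked above Ben on 29 ballots, Ben above Wendy on 9.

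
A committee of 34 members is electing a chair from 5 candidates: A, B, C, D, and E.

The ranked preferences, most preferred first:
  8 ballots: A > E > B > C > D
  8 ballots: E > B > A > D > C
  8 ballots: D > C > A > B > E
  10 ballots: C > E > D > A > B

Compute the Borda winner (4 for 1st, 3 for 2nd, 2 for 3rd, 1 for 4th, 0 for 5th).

A: 8×4 + 8×2 + 8×2 + 10×1 = 74
B: 8×2 + 8×3 + 8×1 + 10×0 = 48
C: 8×1 + 8×0 + 8×3 + 10×4 = 72
D: 8×0 + 8×1 + 8×4 + 10×2 = 60
E: 8×3 + 8×4 + 8×0 + 10×3 = 86

E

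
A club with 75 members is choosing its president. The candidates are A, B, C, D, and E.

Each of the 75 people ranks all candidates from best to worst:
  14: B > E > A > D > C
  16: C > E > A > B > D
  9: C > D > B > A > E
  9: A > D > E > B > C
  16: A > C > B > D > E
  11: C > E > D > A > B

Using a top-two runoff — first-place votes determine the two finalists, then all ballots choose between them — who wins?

A

Round 1 first-place votes: A 25, B 14, C 36, D 0, E 0. C and A advance.
Runoff: C is ranked above A on 36 ballots, A above C on 39.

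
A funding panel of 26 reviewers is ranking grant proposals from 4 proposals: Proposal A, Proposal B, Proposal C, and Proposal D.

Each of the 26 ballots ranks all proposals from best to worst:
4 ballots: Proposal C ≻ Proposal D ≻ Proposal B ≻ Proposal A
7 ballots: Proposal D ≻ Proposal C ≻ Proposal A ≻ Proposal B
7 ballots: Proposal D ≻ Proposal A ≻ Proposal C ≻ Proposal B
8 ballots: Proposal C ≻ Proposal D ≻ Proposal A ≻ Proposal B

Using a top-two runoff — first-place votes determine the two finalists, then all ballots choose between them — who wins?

Round 1 first-place votes: Proposal A 0, Proposal B 0, Proposal C 12, Proposal D 14. Proposal D and Proposal C advance.
Runoff: Proposal D is ranked above Proposal C on 14 ballots, Proposal C above Proposal D on 12.

Proposal D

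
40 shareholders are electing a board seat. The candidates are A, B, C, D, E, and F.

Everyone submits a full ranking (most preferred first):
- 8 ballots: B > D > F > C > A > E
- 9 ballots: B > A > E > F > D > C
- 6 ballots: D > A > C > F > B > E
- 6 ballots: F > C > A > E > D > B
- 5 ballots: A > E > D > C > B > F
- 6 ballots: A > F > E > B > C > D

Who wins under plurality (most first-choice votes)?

First-place votes: A 11, B 17, C 0, D 6, E 0, F 6.

B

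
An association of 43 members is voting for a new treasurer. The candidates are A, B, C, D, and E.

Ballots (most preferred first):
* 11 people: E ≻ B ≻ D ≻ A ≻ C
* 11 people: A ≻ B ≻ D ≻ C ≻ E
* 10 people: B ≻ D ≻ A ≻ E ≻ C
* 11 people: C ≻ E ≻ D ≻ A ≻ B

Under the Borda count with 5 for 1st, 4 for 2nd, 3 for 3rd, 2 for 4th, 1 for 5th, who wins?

A: 11×2 + 11×5 + 10×3 + 11×2 = 129
B: 11×4 + 11×4 + 10×5 + 11×1 = 149
C: 11×1 + 11×2 + 10×1 + 11×5 = 98
D: 11×3 + 11×3 + 10×4 + 11×3 = 139
E: 11×5 + 11×1 + 10×2 + 11×4 = 130

B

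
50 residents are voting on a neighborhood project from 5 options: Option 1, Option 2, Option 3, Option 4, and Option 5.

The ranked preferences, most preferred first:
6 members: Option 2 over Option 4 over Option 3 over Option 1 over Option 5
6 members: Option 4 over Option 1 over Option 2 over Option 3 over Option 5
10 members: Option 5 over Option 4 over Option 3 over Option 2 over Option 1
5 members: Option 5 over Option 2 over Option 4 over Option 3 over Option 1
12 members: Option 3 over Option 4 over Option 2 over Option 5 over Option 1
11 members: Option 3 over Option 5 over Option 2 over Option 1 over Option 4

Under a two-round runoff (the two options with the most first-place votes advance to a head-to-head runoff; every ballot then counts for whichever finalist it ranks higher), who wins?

Option 3

Round 1 first-place votes: Option 1 0, Option 2 6, Option 3 23, Option 4 6, Option 5 15. Option 3 and Option 5 advance.
Runoff: Option 3 is ranked above Option 5 on 35 ballots, Option 5 above Option 3 on 15.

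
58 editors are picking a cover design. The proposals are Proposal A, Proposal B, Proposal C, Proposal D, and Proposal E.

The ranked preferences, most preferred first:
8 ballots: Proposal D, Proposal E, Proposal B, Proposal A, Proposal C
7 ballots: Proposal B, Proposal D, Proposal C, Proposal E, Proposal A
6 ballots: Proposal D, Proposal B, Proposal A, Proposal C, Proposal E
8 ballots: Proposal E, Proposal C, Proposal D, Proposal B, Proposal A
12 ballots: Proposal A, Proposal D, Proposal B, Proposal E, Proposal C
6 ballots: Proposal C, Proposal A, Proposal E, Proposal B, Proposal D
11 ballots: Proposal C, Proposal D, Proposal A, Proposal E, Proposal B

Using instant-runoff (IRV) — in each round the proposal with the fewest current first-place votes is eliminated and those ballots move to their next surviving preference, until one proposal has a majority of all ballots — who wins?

Round 1: Proposal A 12, Proposal B 7, Proposal C 17, Proposal D 14, Proposal E 8. Proposal B eliminated.
Round 2: Proposal A 12, Proposal C 17, Proposal D 21, Proposal E 8. Proposal E eliminated.
Round 3: Proposal A 12, Proposal C 25, Proposal D 21. Proposal A eliminated.
Round 4: Proposal C 25, Proposal D 33. Proposal D has a majority (≥30).

Proposal D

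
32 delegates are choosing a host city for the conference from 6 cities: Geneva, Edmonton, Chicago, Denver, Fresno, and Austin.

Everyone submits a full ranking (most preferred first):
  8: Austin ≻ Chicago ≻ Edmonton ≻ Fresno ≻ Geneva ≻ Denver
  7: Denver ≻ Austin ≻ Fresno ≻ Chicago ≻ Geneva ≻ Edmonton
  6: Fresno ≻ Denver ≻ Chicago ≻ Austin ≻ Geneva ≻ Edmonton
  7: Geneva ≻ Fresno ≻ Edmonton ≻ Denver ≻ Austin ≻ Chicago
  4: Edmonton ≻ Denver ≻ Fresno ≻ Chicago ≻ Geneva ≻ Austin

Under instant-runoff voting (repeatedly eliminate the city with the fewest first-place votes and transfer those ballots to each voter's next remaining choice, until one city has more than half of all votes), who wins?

Round 1: Geneva 7, Edmonton 4, Chicago 0, Denver 7, Fresno 6, Austin 8. Chicago eliminated.
Round 2: Geneva 7, Edmonton 4, Denver 7, Fresno 6, Austin 8. Edmonton eliminated.
Round 3: Geneva 7, Denver 11, Fresno 6, Austin 8. Fresno eliminated.
Round 4: Geneva 7, Denver 17, Austin 8. Denver has a majority (≥17).

Denver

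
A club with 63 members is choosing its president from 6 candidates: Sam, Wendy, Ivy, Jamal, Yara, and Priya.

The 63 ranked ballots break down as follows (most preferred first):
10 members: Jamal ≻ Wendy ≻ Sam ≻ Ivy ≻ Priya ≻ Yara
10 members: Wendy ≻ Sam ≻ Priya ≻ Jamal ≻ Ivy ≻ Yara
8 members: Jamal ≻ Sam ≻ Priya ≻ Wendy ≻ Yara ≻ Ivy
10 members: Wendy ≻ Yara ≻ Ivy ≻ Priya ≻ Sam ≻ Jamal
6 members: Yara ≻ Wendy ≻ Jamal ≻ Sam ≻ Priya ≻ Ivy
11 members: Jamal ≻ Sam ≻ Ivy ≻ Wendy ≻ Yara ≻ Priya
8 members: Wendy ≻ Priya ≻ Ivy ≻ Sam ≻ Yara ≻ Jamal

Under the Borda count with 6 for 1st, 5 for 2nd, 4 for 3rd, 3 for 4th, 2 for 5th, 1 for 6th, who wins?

Sam: 10×4 + 10×5 + 8×5 + 10×2 + 6×3 + 11×5 + 8×3 = 247
Wendy: 10×5 + 10×6 + 8×3 + 10×6 + 6×5 + 11×3 + 8×6 = 305
Ivy: 10×3 + 10×2 + 8×1 + 10×4 + 6×1 + 11×4 + 8×4 = 180
Jamal: 10×6 + 10×3 + 8×6 + 10×1 + 6×4 + 11×6 + 8×1 = 246
Yara: 10×1 + 10×1 + 8×2 + 10×5 + 6×6 + 11×2 + 8×2 = 160
Priya: 10×2 + 10×4 + 8×4 + 10×3 + 6×2 + 11×1 + 8×5 = 185

Wendy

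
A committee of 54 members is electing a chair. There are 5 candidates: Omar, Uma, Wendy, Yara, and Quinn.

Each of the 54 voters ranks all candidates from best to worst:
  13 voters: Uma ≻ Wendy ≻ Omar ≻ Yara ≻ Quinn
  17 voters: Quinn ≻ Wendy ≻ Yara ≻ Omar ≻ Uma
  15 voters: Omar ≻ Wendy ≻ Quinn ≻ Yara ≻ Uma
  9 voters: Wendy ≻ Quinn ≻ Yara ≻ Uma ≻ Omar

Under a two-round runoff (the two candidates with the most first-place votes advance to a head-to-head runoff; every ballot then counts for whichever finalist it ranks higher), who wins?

Omar

Round 1 first-place votes: Omar 15, Uma 13, Wendy 9, Yara 0, Quinn 17. Quinn and Omar advance.
Runoff: Quinn is ranked above Omar on 26 ballots, Omar above Quinn on 28.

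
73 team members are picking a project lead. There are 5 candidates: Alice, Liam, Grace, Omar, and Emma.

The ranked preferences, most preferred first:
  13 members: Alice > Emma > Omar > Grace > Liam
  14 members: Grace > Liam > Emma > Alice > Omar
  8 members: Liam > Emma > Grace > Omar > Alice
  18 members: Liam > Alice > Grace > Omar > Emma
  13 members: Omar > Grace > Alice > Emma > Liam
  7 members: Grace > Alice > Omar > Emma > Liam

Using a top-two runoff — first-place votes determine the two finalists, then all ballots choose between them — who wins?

Grace

Round 1 first-place votes: Alice 13, Liam 26, Grace 21, Omar 13, Emma 0. Liam and Grace advance.
Runoff: Liam is ranked above Grace on 26 ballots, Grace above Liam on 47.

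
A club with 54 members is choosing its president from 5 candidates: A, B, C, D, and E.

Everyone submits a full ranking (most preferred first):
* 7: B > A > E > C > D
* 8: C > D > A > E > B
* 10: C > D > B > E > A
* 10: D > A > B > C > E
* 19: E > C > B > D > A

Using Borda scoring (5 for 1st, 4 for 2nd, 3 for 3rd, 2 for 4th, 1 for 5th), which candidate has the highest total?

C

A: 7×4 + 8×3 + 10×1 + 10×4 + 19×1 = 121
B: 7×5 + 8×1 + 10×3 + 10×3 + 19×3 = 160
C: 7×2 + 8×5 + 10×5 + 10×2 + 19×4 = 200
D: 7×1 + 8×4 + 10×4 + 10×5 + 19×2 = 167
E: 7×3 + 8×2 + 10×2 + 10×1 + 19×5 = 162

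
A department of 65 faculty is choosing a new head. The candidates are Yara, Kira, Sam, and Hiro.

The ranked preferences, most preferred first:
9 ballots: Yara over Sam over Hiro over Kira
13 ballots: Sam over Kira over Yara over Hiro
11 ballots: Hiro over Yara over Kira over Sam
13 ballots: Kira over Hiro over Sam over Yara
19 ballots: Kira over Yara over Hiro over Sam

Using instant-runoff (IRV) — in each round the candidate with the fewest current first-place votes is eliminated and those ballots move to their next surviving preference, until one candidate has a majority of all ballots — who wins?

Round 1: Yara 9, Kira 32, Sam 13, Hiro 11. Yara eliminated.
Round 2: Kira 32, Sam 22, Hiro 11. Hiro eliminated.
Round 3: Kira 43, Sam 22. Kira has a majority (≥33).

Kira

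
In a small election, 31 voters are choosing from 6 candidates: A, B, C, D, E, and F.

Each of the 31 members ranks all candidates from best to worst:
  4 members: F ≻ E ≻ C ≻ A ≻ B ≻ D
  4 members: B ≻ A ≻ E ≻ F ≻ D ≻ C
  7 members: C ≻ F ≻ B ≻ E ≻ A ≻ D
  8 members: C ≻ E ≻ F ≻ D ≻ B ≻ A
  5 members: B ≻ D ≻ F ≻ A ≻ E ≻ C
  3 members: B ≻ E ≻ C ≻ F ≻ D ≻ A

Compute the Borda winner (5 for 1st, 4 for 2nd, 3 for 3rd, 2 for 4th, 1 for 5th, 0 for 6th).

A: 4×2 + 4×4 + 7×1 + 8×0 + 5×2 + 3×0 = 41
B: 4×1 + 4×5 + 7×3 + 8×1 + 5×5 + 3×5 = 93
C: 4×3 + 4×0 + 7×5 + 8×5 + 5×0 + 3×3 = 96
D: 4×0 + 4×1 + 7×0 + 8×2 + 5×4 + 3×1 = 43
E: 4×4 + 4×3 + 7×2 + 8×4 + 5×1 + 3×4 = 91
F: 4×5 + 4×2 + 7×4 + 8×3 + 5×3 + 3×2 = 101

F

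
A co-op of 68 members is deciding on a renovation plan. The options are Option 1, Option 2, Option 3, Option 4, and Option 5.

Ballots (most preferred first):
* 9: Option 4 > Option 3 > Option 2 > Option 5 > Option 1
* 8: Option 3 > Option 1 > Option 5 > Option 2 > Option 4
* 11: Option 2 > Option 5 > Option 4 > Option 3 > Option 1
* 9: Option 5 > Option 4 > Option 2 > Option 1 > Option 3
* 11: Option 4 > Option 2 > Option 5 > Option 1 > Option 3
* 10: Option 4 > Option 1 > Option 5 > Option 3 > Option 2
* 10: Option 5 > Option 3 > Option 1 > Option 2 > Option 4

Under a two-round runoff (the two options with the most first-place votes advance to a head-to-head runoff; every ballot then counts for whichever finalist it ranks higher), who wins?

Option 5

Round 1 first-place votes: Option 1 0, Option 2 11, Option 3 8, Option 4 30, Option 5 19. Option 4 and Option 5 advance.
Runoff: Option 4 is ranked above Option 5 on 30 ballots, Option 5 above Option 4 on 38.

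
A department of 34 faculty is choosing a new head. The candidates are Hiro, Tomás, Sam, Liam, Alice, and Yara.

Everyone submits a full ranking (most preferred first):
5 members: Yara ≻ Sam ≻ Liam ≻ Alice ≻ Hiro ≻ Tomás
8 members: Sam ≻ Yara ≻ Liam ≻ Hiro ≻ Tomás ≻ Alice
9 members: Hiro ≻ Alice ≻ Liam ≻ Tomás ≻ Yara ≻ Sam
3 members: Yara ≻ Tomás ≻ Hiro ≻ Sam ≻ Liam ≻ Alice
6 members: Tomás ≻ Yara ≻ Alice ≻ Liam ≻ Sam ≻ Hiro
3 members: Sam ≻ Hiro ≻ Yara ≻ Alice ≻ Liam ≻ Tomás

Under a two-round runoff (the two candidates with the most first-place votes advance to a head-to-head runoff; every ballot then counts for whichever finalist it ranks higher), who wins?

Round 1 first-place votes: Hiro 9, Tomás 6, Sam 11, Liam 0, Alice 0, Yara 8. Sam and Hiro advance.
Runoff: Sam is ranked above Hiro on 22 ballots, Hiro above Sam on 12.

Sam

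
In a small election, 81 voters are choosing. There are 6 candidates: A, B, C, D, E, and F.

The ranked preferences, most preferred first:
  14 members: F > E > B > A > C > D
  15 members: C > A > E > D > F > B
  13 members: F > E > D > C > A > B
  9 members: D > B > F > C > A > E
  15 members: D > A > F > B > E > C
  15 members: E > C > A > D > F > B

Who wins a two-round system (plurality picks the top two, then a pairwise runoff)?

Round 1 first-place votes: A 0, B 0, C 15, D 24, E 15, F 27. F and D advance.
Runoff: F is ranked above D on 27 ballots, D above F on 54.

D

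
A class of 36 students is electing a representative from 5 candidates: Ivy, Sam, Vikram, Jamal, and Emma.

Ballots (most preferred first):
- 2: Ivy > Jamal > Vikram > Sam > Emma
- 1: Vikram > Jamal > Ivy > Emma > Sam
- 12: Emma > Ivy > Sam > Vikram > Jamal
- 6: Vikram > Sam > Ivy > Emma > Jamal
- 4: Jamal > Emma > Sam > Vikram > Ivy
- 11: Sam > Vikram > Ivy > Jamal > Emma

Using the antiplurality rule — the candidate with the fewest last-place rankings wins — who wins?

Vikram

Last-place votes: Ivy 4, Sam 1, Vikram 0, Jamal 18, Emma 13.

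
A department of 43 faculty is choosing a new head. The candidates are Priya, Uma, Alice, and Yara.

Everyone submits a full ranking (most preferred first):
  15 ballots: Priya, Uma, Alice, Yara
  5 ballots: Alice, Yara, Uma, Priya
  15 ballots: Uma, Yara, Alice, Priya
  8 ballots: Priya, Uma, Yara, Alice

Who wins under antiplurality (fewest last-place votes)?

Uma

Last-place votes: Priya 20, Uma 0, Alice 8, Yara 15.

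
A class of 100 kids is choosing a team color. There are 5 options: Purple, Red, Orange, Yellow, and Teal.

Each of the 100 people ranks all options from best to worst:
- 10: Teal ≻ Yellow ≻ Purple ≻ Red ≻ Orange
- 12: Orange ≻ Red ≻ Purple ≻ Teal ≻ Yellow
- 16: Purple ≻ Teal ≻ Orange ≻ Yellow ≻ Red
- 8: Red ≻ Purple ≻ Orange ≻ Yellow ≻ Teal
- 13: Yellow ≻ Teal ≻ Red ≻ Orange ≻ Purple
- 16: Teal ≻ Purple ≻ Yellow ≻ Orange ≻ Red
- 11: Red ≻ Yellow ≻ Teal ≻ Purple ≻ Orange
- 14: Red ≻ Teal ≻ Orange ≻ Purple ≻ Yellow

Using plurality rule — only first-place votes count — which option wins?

Red

First-place votes: Purple 16, Red 33, Orange 12, Yellow 13, Teal 26.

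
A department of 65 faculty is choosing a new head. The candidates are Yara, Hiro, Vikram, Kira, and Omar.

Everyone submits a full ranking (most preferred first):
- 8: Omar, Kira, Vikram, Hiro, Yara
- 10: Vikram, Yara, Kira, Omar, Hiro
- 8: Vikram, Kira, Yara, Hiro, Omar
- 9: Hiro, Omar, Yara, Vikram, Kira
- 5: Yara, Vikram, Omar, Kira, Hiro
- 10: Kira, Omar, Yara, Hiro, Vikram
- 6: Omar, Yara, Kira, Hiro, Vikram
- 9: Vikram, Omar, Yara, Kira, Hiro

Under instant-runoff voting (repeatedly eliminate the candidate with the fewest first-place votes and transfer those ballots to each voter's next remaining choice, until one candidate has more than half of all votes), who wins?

Omar

Round 1: Yara 5, Hiro 9, Vikram 27, Kira 10, Omar 14. Yara eliminated.
Round 2: Hiro 9, Vikram 32, Kira 10, Omar 14. Hiro eliminated.
Round 3: Vikram 32, Kira 10, Omar 23. Kira eliminated.
Round 4: Vikram 32, Omar 33. Omar has a majority (≥33).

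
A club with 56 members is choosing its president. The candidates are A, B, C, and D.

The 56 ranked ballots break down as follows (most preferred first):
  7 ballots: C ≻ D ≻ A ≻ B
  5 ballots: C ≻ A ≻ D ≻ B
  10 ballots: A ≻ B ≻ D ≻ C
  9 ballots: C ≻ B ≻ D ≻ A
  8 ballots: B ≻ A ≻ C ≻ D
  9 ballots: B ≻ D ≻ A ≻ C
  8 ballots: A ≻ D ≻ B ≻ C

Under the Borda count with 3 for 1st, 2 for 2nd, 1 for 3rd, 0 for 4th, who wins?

A: 7×1 + 5×2 + 10×3 + 9×0 + 8×2 + 9×1 + 8×3 = 96
B: 7×0 + 5×0 + 10×2 + 9×2 + 8×3 + 9×3 + 8×1 = 97
C: 7×3 + 5×3 + 10×0 + 9×3 + 8×1 + 9×0 + 8×0 = 71
D: 7×2 + 5×1 + 10×1 + 9×1 + 8×0 + 9×2 + 8×2 = 72

B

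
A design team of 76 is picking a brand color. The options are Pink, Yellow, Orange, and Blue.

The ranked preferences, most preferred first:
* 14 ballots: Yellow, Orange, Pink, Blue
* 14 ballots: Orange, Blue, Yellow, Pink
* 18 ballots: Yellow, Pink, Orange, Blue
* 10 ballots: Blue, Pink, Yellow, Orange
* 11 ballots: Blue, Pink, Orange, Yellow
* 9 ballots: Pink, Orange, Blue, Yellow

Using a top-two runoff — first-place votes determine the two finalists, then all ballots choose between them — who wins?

Blue

Round 1 first-place votes: Pink 9, Yellow 32, Orange 14, Blue 21. Yellow and Blue advance.
Runoff: Yellow is ranked above Blue on 32 ballots, Blue above Yellow on 44.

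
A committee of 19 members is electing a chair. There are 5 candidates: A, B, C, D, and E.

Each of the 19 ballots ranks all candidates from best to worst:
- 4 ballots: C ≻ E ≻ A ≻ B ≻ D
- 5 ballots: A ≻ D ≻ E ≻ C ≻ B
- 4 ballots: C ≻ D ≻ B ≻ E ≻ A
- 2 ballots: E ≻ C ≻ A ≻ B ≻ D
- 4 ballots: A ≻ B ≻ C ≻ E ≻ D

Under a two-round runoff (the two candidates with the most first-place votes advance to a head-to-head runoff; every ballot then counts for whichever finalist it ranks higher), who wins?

C

Round 1 first-place votes: A 9, B 0, C 8, D 0, E 2. A and C advance.
Runoff: A is ranked above C on 9 ballots, C above A on 10.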